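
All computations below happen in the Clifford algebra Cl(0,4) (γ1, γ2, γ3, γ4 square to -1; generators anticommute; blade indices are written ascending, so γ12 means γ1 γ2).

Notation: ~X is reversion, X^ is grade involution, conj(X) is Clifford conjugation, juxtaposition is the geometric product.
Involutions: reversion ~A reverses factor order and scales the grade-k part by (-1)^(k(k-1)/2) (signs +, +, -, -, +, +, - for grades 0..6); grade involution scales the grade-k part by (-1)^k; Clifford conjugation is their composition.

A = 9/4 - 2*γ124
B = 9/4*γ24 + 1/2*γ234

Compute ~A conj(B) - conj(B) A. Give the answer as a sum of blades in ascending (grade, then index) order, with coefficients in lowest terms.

first term: 9/2*γ1 + γ13 - 81/16*γ24 + 9/8*γ234
second term: -9/2*γ1 + γ13 - 81/16*γ24 + 9/8*γ234
Answer: 9*γ1


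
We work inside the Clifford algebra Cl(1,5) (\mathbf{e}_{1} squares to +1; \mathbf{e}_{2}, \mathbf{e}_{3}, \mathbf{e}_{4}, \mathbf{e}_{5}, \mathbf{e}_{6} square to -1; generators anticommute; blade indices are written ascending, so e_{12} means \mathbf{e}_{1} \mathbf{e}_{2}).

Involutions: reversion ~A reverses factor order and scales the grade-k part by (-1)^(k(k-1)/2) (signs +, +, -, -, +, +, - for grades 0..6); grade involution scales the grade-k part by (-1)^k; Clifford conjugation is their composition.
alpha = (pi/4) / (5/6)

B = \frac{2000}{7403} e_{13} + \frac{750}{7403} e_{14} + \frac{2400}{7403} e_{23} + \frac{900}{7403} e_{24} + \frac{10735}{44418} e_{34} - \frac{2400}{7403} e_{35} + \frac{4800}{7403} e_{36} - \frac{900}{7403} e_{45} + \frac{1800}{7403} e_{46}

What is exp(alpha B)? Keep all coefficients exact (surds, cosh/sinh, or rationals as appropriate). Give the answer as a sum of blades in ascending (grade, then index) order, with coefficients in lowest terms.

B^2 term by term: the squares give (\frac{2000}{7403})^2*(e_{13})^2 + (\frac{750}{7403})^2*(e_{14})^2 + (\frac{2400}{7403})^2*(e_{23})^2 + (\frac{900}{7403})^2*(e_{24})^2 + (\frac{10735}{44418})^2*(e_{34})^2 + (-\frac{2400}{7403})^2*(e_{35})^2 + (\frac{4800}{7403})^2*(e_{36})^2 + (-\frac{900}{7403})^2*(e_{45})^2 + (\frac{1800}{7403})^2*(e_{46})^2 = \frac{4000000}{54804409}*(+1) + \frac{562500}{54804409}*(+1) + \frac{5760000}{54804409}*(-1) + \frac{810000}{54804409}*(-1) + \frac{115240225}{1972958724}*(-1) + \frac{5760000}{54804409}*(-1) + \frac{23040000}{54804409}*(-1) + \frac{810000}{54804409}*(-1) + \frac{3240000}{54804409}*(-1) = -\frac{25}{36} (each basis 2-blade squares to minus the product of its generators' squares); cross terms between blades sharing an index anticommute and cancel; the commuting (index-disjoint) pairs give grade-4 terms 2*c*c'*(blade product), which cancel blade by blade — e_{1234}: -\frac{3600000}{54804409} + \frac{3600000}{54804409} = 0; e_{1345}: -\frac{3600000}{54804409} + \frac{3600000}{54804409} = 0; e_{1346}: \frac{7200000}{54804409} - \frac{7200000}{54804409} = 0; e_{2345}: -\frac{4320000}{54804409} + \frac{4320000}{54804409} = 0; e_{2346}: \frac{8640000}{54804409} - \frac{8640000}{54804409} = 0; e_{3456}: \frac{8640000}{54804409} - \frac{8640000}{54804409} = 0 — confirming B is simple. So B^2 = -\frac{25}{36}.
B^2 = -\frac{25}{36} — the series telescopes trigonometrically here: l = \frac{5}{6}, alpha*l = \frac{\pi}{4}, so exp(alpha B) = cos(\frac{\pi}{4}) + (sin(\frac{\pi}{4})/(\frac{5}{6}))*B = \frac{\sqrt{2}}{2} + (\frac{3 \sqrt{2}}{5})*B.
Answer: \frac{\sqrt{2}}{2} + \frac{1200 \sqrt{2}}{7403} e_{13} + \frac{450 \sqrt{2}}{7403} e_{14} + \frac{1440 \sqrt{2}}{7403} e_{23} + \frac{540 \sqrt{2}}{7403} e_{24} + \frac{2147 \sqrt{2}}{14806} e_{34} - \frac{1440 \sqrt{2}}{7403} e_{35} + \frac{2880 \sqrt{2}}{7403} e_{36} - \frac{540 \sqrt{2}}{7403} e_{45} + \frac{1080 \sqrt{2}}{7403} e_{46}


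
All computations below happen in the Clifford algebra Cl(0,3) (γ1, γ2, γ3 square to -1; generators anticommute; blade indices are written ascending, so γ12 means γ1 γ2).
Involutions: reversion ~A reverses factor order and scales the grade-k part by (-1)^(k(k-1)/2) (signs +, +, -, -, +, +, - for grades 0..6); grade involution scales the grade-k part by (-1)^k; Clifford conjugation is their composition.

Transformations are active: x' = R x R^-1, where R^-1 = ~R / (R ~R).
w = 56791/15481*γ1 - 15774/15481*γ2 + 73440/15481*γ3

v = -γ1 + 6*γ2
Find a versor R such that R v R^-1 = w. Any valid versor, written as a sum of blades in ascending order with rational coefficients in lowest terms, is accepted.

Here q(v) = q(w) = -37; the classical choice R = v + w = 41310/15481*γ1 + 77112/15481*γ2 + 73440/15481*γ3 then realises v -> w under the sandwich.
Answer: 41310/15481*γ1 + 77112/15481*γ2 + 73440/15481*γ3


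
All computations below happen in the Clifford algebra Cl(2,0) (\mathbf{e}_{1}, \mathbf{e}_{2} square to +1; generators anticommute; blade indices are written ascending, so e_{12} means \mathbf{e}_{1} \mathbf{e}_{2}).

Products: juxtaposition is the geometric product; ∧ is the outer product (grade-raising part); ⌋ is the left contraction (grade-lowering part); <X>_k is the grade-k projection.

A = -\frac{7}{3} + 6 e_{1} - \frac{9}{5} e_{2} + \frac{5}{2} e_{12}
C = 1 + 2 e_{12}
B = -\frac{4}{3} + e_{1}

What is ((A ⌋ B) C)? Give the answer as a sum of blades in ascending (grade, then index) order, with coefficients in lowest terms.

step 1: \frac{82}{9} - \frac{7}{3} e_{1}
step 2: \frac{82}{9} - \frac{7}{3} e_{1} - \frac{14}{3} e_{2} + \frac{164}{9} e_{12}
Answer: \frac{82}{9} - \frac{7}{3} e_{1} - \frac{14}{3} e_{2} + \frac{164}{9} e_{12}


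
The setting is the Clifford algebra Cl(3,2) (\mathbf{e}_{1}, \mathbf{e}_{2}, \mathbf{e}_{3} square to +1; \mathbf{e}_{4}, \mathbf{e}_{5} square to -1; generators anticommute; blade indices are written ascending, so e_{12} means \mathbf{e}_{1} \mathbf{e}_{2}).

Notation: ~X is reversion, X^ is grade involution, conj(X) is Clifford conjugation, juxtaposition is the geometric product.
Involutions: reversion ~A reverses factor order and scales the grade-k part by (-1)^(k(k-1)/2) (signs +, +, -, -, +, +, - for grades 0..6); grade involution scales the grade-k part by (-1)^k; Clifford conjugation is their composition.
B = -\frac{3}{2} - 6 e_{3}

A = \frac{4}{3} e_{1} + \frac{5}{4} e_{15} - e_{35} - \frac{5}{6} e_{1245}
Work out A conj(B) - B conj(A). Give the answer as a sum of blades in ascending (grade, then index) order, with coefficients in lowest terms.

first term: -2 e_{1} + 6 e_{5} + 8 e_{13} - \frac{15}{8} e_{15} + \frac{3}{2} e_{35} - \frac{15}{2} e_{135} + \frac{5}{4} e_{1245} - 5 e_{12345}
second term: 2 e_{1} - 6 e_{5} - 8 e_{13} + \frac{15}{8} e_{15} - \frac{3}{2} e_{35} - \frac{15}{2} e_{135} + \frac{5}{4} e_{1245} + 5 e_{12345}
Answer: -4 e_{1} + 12 e_{5} + 16 e_{13} - \frac{15}{4} e_{15} + 3 e_{35} - 10 e_{12345}


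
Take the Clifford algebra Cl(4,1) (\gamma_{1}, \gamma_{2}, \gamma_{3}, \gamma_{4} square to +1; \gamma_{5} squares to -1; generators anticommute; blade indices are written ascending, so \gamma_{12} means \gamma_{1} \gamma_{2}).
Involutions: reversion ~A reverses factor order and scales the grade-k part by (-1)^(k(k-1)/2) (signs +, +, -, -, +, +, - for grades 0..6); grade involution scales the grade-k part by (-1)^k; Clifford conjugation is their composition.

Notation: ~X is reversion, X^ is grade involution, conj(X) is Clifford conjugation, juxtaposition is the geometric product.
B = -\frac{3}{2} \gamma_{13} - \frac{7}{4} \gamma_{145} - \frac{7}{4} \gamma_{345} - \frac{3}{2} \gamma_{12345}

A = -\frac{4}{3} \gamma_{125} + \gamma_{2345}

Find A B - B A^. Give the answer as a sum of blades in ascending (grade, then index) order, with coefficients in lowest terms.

first term: \frac{3}{2} \gamma_{1} - \frac{7}{4} \gamma_{2} + \frac{7}{3} \gamma_{24} + 2 \gamma_{34} - \frac{7}{4} \gamma_{123} - 2 \gamma_{235} - \frac{7}{3} \gamma_{1234} - \frac{3}{2} \gamma_{1245}
second term: \frac{3}{2} \gamma_{1} + \frac{7}{4} \gamma_{2} + \frac{7}{3} \gamma_{24} - 2 \gamma_{34} - \frac{7}{4} \gamma_{123} - 2 \gamma_{235} + \frac{7}{3} \gamma_{1234} + \frac{3}{2} \gamma_{1245}
Answer: -\frac{7}{2} \gamma_{2} + 4 \gamma_{34} - \frac{14}{3} \gamma_{1234} - 3 \gamma_{1245}


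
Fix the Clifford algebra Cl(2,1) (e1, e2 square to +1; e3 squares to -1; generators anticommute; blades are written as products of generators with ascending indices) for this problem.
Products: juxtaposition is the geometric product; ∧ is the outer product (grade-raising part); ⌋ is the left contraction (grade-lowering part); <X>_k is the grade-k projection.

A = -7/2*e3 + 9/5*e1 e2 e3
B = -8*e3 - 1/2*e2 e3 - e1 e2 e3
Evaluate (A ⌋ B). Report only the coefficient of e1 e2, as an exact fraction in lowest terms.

step 1: -149/5 + 7/4*e2 - 7/2*e1 e2
Answer: -7/2


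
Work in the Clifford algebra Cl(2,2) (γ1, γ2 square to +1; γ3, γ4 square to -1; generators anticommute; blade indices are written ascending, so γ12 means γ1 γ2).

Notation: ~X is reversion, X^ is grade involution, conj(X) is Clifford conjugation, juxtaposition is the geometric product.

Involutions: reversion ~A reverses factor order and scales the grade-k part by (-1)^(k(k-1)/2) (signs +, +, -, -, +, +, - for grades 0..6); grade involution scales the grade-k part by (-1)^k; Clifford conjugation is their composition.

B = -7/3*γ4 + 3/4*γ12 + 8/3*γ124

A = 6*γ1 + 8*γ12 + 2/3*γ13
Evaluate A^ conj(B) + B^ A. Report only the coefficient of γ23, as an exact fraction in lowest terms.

first term: 6 + 9/2*γ2 - 64/3*γ4 - 14*γ14 - 1/2*γ23 - 16*γ24 + 56/3*γ124 + 14/9*γ134 + 16/9*γ234
second term: -6 - 9/2*γ2 + 64/3*γ4 - 14*γ14 - 1/2*γ23 - 16*γ24 + 56/3*γ124 + 14/9*γ134 + 16/9*γ234
Answer: -1


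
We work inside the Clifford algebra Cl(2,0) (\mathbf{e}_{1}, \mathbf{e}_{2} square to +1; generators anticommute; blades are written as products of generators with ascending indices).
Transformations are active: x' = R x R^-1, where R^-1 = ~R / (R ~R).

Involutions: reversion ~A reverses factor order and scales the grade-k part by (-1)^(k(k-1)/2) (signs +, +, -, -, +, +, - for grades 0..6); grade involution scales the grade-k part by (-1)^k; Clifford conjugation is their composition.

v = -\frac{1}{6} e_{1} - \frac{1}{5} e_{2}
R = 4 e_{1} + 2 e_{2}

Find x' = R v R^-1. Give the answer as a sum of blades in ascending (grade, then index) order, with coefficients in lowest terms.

~R = 4 e_{1} + 2 e_{2}, and R ~R = 20, so R^-1 = ~R / (20).
R v = -\frac{16}{15} - \frac{7}{15} e_{1} e_{2}
Answer: -\frac{13}{50} e_{1} - \frac{1}{75} e_{2}


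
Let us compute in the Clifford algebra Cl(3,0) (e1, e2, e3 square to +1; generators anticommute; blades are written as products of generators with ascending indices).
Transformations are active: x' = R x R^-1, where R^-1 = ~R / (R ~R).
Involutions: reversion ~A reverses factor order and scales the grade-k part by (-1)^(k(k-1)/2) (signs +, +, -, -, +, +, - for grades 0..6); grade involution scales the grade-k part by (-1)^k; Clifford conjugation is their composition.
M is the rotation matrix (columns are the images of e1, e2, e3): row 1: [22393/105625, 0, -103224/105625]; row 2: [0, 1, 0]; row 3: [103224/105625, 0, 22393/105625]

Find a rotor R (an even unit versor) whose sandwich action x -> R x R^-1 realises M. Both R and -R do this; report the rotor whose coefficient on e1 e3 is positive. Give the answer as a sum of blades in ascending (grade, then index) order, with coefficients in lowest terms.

Method: write R = a + b12*e1 e2 + b13*e1 e3 + b23*e2 e3 with a^2 + b12^2 + b13^2 + b23^2 = 1 (so R^-1 = ~R). Expanding the columns R e_j ~R gives tr M = 4a^2 - 1 and, from the antisymmetric part, M21 - M12 = -4a*b12, M13 - M31 = 4a*b13, M32 - M23 = -4a*b23.
Here tr M = 150411/105625, so a^2 = (1 + tr M)/4 = 64009/105625 and a = ±253/325. Taking a = 253/325: M21 - M12 = 0, M13 - M31 = -206448/105625, M32 - M23 = 0, giving b12 = 0, b13 = -204/325, b23 = 0, i.e. R = 253/325 - 204/325*e1 e3.
Its e1 e3 coefficient is negative, so report the other preimage -R.
Answer: -253/325 + 204/325*e1 e3. Uniqueness: Spin(3) -> SO(3) maps R and -R to the same rotation of trace 150411/105625; fixing the sign of the e1 e3 coefficient removes the ambiguity.


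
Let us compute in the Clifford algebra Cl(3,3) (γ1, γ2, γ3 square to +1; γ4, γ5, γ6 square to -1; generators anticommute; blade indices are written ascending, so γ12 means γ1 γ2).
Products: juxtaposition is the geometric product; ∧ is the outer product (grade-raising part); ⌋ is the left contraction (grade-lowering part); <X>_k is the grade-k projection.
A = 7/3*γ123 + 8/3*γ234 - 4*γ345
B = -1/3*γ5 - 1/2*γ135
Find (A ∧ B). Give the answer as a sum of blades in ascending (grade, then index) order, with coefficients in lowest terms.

step 1: -7/9*γ1235 - 8/9*γ2345
Answer: -7/9*γ1235 - 8/9*γ2345


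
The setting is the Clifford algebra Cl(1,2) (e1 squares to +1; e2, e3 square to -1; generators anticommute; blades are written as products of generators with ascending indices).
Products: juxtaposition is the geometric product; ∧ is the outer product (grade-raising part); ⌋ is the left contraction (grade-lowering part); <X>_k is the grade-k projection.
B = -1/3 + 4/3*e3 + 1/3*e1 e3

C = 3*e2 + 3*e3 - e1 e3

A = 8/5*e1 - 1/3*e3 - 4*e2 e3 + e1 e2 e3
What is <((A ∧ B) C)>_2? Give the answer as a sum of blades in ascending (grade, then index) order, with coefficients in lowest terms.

step 1: -8/15*e1 + 1/9*e3 + 32/15*e1 e3 + 4/3*e2 e3 - 1/3*e1 e2 e3
step 2: -37/15 - 293/45*e1 - 13/3*e2 + 68/15*e3 + 11/15*e1 e2 - 13/5*e1 e3 - 1/3*e2 e3 - 32/5*e1 e2 e3
step 3: 11/15*e1 e2 - 13/5*e1 e3 - 1/3*e2 e3
Answer: 11/15*e1 e2 - 13/5*e1 e3 - 1/3*e2 e3


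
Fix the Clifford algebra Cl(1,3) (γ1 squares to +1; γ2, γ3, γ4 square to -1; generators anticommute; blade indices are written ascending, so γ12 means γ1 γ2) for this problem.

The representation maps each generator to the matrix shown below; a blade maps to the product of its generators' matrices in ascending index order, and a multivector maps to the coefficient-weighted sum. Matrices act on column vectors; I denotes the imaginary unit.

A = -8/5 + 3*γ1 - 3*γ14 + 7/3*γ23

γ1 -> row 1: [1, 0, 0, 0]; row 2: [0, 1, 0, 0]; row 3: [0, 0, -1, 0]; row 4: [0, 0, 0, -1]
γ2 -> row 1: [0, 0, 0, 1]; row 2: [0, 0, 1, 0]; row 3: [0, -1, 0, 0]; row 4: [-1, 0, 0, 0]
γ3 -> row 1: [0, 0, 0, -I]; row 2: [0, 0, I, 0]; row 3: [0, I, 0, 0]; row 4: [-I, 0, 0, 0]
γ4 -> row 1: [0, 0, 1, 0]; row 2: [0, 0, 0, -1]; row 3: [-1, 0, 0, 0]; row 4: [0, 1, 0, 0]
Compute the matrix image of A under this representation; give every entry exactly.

Bivector images (products of the table entries): rho(γ14) = rho(γ1)rho(γ4) = row 1: [0, 0, 1, 0]; row 2: [0, 0, 0, -1]; row 3: [1, 0, 0, 0]; row 4: [0, -1, 0, 0]; rho(γ23) = rho(γ2)rho(γ3) = row 1: [-I, 0, 0, 0]; row 2: [0, I, 0, 0]; row 3: [0, 0, -I, 0]; row 4: [0, 0, 0, I].
M = (-8/5)*1 + (3)*rho(γ1) + (-3)*rho(γ14) + (7/3)*rho(γ23), summed entrywise (1 is the identity matrix):
Answer: row 1: [7/5 - 7*I/3, 0, -3, 0]; row 2: [0, 7/5 + 7*I/3, 0, 3]; row 3: [-3, 0, -23/5 - 7*I/3, 0]; row 4: [0, 3, 0, -23/5 + 7*I/3]


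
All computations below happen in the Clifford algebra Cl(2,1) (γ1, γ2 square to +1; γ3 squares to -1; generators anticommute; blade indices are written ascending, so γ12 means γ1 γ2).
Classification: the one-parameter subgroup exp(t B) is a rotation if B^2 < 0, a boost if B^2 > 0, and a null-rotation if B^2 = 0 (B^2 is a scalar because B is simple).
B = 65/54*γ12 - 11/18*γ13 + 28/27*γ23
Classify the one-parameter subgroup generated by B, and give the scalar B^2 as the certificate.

B^2 term by term: the squares give (65/54)^2*(γ12)^2 + (-11/18)^2*(γ13)^2 + (28/27)^2*(γ23)^2 = 4225/2916*(-1) + 121/324*(+1) + 784/729*(+1) = 0 (each basis 2-blade squares to minus the product of its generators' squares); cross terms between blades sharing an index anticommute and cancel. So B^2 = 0.
Answer: null-rotation, certificate B^2 = 0. Note: conjugating B changes its blade decomposition but never the scalar B^2 = 0, whose sign settles the classification.


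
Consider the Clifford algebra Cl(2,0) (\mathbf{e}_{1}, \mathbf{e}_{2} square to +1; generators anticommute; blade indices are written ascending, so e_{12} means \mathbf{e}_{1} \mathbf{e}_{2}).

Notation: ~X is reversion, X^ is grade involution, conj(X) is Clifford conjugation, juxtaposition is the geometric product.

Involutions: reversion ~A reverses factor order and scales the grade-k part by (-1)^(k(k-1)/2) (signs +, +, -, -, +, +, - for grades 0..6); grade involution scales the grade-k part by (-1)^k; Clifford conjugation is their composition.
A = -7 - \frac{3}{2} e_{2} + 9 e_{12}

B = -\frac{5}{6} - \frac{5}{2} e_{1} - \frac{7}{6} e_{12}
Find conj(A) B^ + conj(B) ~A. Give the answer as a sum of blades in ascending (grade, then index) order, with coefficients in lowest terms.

first term: -\frac{14}{3} - \frac{63}{4} e_{1} + \frac{85}{4} e_{2} + \frac{143}{12} e_{12}
second term: \frac{49}{3} - \frac{77}{4} e_{1} - \frac{85}{4} e_{2} - \frac{53}{12} e_{12}
Answer: \frac{35}{3} - 35 e_{1} + \frac{15}{2} e_{12}


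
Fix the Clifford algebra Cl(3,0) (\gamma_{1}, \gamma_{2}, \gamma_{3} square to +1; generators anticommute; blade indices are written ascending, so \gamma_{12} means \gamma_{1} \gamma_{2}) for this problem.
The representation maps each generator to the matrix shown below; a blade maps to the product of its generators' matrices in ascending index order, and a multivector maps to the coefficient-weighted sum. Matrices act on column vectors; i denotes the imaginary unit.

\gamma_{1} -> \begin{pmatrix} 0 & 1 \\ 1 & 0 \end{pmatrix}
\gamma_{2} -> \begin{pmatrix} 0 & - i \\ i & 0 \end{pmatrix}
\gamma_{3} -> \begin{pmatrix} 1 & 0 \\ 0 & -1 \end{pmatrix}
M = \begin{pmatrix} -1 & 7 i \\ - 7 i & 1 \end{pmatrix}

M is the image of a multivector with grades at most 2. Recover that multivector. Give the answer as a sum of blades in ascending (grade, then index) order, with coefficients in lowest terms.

Method: 1, rho(\gamma_{1}), rho(\gamma_{2}), rho(\gamma_{3}) form a trace-orthogonal basis of the 2x2 complex matrices (tr(X Y) = 2 if X = Y, else 0), so M = m0*1 + m1*rho(\gamma_{1}) + m2*rho(\gamma_{2}) + m3*rho(\gamma_{3}) with m0 = tr(M)/2 = 0, m1 = tr(M rho(\gamma_{1}))/2 = 0, m2 = tr(M rho(\gamma_{2}))/2 = -7, m3 = tr(M rho(\gamma_{3}))/2 = -1.
Multiplying table entries, the bivector images are rho(\gamma_{12}) = i*rho(\gamma_{3}), rho(\gamma_{13}) = -i*rho(\gamma_{2}), rho(\gamma_{23}) = i*rho(\gamma_{1}); with real blade coefficients the real parts of m0..m3 are the coefficients of 1, \gamma_{1}, \gamma_{2}, \gamma_{3} and the imaginary parts give the bivectors (\gamma_{23}: Im m1, \gamma_{13}: -Im m2, \gamma_{12}: Im m3).
Answer: -7 \gamma_{2} - \gamma_{3}


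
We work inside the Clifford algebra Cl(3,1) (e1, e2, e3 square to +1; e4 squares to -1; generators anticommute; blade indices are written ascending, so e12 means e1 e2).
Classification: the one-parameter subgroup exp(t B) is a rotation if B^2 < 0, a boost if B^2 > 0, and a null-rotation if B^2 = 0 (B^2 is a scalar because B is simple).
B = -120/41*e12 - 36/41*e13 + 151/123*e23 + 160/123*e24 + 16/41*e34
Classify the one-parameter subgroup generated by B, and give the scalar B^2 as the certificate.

B^2 term by term: the squares give (-120/41)^2*(e12)^2 + (-36/41)^2*(e13)^2 + (151/123)^2*(e23)^2 + (160/123)^2*(e24)^2 + (16/41)^2*(e34)^2 = 14400/1681*(-1) + 1296/1681*(-1) + 22801/15129*(-1) + 25600/15129*(+1) + 256/1681*(+1) = -9 (each basis 2-blade squares to minus the product of its generators' squares); cross terms between blades sharing an index anticommute and cancel; the commuting (index-disjoint) pairs give grade-4 terms 2*c*c'*(blade product), which cancel blade by blade — e1234: -3840/1681 + 3840/1681 = 0 — confirming B is simple. So B^2 = -9.
Answer: rotation, certificate B^2 = -9. Key observation: B^2 = -9 is a conjugation invariant, so its sign decides the class regardless of the surface form of B.


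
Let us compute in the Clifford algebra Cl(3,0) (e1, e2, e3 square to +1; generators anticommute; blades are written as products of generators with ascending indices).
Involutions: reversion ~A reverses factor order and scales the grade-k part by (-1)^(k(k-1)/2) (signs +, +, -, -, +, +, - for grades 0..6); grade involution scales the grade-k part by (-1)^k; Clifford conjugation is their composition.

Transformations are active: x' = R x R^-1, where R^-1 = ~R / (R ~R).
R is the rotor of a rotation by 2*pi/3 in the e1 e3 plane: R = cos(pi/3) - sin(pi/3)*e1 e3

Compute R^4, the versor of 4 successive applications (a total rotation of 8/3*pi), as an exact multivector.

Rotor phase runs at HALF the rotation angle; powers of one rotor simply add phase, so after 4 steps in e1 e3 the phase is 4*pi/3 = 4*pi/3 and R^4 = cos(4*pi/3) - sin(4*pi/3)*e1 e3.
cos(4*pi/3) = -1/2 and sin(4*pi/3) = -sqrt(3)/2, so R^4 = -1/2 + sqrt(3)/2*e1 e3. The net rotation is 2/3*pi (after discarding 1 full turn, each of which contributes a factor -1 to the rotor); the rotor keeps the half-angle phase exactly.
Answer: -1/2 + sqrt(3)/2*e1 e3


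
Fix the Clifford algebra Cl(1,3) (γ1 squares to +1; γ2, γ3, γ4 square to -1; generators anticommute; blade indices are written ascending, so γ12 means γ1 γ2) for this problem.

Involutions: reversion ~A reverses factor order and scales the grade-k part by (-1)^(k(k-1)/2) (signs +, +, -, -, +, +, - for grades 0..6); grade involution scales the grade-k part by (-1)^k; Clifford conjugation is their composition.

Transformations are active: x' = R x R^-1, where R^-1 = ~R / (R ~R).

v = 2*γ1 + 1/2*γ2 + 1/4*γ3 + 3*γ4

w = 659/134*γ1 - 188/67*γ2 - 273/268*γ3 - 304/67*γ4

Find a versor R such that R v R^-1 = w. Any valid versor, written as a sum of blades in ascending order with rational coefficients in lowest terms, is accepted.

Construction: equal norms (both -85/16) license R = v + w = 927/134*γ1 - 309/134*γ2 - 103/134*γ3 - 103/67*γ4 — nothing changes along that direction, while (v - w)/2 changes sign, so v maps onto w.
Answer: 927/134*γ1 - 309/134*γ2 - 103/134*γ3 - 103/67*γ4


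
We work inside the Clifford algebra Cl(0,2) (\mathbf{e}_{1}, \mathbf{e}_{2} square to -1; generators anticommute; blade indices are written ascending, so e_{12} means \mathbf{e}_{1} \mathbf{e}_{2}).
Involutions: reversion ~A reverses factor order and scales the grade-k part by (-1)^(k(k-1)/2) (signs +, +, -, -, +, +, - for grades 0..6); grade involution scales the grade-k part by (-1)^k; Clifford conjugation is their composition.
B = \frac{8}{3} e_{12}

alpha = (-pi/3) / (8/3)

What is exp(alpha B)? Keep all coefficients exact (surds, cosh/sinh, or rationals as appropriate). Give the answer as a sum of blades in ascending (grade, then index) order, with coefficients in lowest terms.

B^2 = (\frac{8}{3})^2*(e_{12})^2 = \frac{64}{9}*(-1) = -\frac{64}{9} (a basis 2-blade squares to minus the product of its generators' squares).
B^2 = -\frac{64}{9} — circular case — the even/odd split gives cos and sin: l = \frac{8}{3}, alpha*l = - \frac{\pi}{3}, so exp(alpha B) = cos(- \frac{\pi}{3}) + (sin(- \frac{\pi}{3})/(\frac{8}{3}))*B = \frac{1}{2} + (- \frac{3 \sqrt{3}}{16})*B.
Answer: \frac{1}{2} - \frac{\sqrt{3}}{2} e_{12}


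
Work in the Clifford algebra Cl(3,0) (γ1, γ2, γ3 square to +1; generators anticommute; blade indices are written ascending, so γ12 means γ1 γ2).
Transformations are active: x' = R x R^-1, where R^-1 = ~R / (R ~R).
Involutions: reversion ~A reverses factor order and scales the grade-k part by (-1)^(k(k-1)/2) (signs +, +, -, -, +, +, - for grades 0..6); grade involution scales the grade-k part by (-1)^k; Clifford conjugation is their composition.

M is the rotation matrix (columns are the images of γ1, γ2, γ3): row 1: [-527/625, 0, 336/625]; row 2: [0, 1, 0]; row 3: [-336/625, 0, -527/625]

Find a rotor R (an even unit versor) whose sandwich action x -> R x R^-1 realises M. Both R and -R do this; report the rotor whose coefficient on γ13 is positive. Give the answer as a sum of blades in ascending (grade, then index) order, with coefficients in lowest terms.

Method: write R = a + b12*γ12 + b13*γ13 + b23*γ23 with a^2 + b12^2 + b13^2 + b23^2 = 1 (so R^-1 = ~R). Expanding the columns R e_j ~R gives tr M = 4a^2 - 1 and, from the antisymmetric part, M21 - M12 = -4a*b12, M13 - M31 = 4a*b13, M32 - M23 = -4a*b23.
Here tr M = -429/625, so a^2 = (1 + tr M)/4 = 49/625 and a = ±7/25. Taking a = 7/25: M21 - M12 = 0, M13 - M31 = 672/625, M32 - M23 = 0, giving b12 = 0, b13 = 24/25, b23 = 0, i.e. R = 7/25 + 24/25*γ13.
Its γ13 coefficient is already positive.
Answer: 7/25 + 24/25*γ13. Recall the cover is two-to-one: with M of trace -429/625, both preimages act alike, and the stated γ13 sign chooses the sheet.


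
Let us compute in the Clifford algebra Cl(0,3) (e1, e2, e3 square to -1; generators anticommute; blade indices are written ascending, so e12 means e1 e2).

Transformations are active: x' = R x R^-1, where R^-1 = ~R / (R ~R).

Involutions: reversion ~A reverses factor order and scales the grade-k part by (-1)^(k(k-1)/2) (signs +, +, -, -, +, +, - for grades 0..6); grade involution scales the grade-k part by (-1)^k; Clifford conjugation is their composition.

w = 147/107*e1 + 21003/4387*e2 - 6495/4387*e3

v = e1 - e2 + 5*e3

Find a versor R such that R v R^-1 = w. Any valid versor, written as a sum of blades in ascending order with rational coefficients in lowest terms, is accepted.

Take R = v + w = 254/107*e1 + 16616/4387*e2 + 15440/4387*e3. Because q(v) = q(w) = -27, conjugation by R sends v exactly to w.
Answer: 254/107*e1 + 16616/4387*e2 + 15440/4387*e3


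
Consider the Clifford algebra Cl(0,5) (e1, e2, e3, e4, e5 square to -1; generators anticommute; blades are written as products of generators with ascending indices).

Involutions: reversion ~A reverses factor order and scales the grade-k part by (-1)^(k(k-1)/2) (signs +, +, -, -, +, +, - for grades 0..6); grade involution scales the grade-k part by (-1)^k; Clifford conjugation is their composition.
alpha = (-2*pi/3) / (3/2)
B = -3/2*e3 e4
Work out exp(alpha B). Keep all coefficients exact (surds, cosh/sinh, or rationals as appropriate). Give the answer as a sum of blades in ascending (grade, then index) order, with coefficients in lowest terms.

B^2 = (-3/2)^2*(e3 e4)^2 = 9/4*(-1) = -9/4 (a basis 2-blade squares to minus the product of its generators' squares).
B^2 = -9/4 — since the square is negative, the closed form is circular: l = 3/2, alpha*l = -2*pi/3, so exp(alpha B) = cos(-2*pi/3) + (sin(-2*pi/3)/(3/2))*B = -1/2 + (-sqrt(3)/3)*B.
Answer: -1/2 + sqrt(3)/2*e3 e4


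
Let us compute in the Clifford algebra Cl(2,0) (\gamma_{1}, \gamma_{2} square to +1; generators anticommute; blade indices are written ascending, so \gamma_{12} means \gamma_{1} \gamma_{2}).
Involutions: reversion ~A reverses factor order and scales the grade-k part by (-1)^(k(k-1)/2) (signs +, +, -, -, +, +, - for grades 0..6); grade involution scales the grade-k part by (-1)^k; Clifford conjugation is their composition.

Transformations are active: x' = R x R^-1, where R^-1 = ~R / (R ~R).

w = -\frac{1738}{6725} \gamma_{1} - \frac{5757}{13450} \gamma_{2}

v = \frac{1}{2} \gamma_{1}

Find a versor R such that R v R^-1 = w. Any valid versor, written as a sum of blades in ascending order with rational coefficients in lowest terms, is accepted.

A norm check does it: q(v) = q(w) = \frac{1}{4}, hence R = v + w = \frac{3249}{13450} \gamma_{1} - \frac{5757}{13450} \gamma_{2} realises the map — parallel part kept, (v - w)/2 negated, v carried to w.
Answer: \frac{3249}{13450} \gamma_{1} - \frac{5757}{13450} \gamma_{2}


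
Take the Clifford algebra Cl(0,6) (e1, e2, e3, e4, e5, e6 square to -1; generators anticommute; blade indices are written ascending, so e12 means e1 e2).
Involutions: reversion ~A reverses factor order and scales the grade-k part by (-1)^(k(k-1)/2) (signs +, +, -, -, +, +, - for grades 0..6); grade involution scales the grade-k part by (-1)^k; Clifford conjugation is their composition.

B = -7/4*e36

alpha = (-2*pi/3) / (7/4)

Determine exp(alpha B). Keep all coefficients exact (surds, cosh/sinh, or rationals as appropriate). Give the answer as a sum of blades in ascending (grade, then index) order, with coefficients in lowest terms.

B^2 = (-7/4)^2*(e36)^2 = 49/16*(-1) = -49/16 (a basis 2-blade squares to minus the product of its generators' squares).
B^2 = -49/16 — B^2 < 0, so the exponential closes trigonometrically: l = 7/4, alpha*l = -2*pi/3, so exp(alpha B) = cos(-2*pi/3) + (sin(-2*pi/3)/(7/4))*B = -1/2 + (-2*sqrt(3)/7)*B.
Answer: -1/2 + sqrt(3)/2*e36


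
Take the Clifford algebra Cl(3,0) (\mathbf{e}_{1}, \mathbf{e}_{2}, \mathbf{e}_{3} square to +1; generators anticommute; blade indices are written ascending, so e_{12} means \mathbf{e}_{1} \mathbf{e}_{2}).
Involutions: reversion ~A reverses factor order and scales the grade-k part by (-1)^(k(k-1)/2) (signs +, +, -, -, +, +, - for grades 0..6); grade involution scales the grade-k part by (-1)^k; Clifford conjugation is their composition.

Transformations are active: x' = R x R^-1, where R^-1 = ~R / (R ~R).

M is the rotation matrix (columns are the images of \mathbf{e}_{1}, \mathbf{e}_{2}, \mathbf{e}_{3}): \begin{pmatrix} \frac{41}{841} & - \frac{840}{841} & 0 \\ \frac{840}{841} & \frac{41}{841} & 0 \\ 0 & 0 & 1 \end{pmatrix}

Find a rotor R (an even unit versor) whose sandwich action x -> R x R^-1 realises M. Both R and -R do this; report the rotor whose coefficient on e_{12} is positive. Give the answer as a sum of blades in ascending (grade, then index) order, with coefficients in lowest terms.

Method: write R = a + b12*e_{12} + b13*e_{13} + b23*e_{23} with a^2 + b12^2 + b13^2 + b23^2 = 1 (so R^-1 = ~R). Expanding the columns R e_j ~R gives tr M = 4a^2 - 1 and, from the antisymmetric part, M21 - M12 = -4a*b12, M13 - M31 = 4a*b13, M32 - M23 = -4a*b23.
Here tr M = \frac{923}{841}, so a^2 = (1 + tr M)/4 = \frac{441}{841} and a = ±\frac{21}{29}. Taking a = \frac{21}{29}: M21 - M12 = \frac{1680}{841}, M13 - M31 = 0, M32 - M23 = 0, giving b12 = -\frac{20}{29}, b13 = 0, b23 = 0, i.e. R = \frac{21}{29} - \frac{20}{29} e_{12}.
Its e_{12} coefficient is negative, so report the other preimage -R.
Answer: -\frac{21}{29} + \frac{20}{29} e_{12}. Note: both R and -R realise this M (trace \frac{923}{841}); the covering map identifies them, and the e_{12}-coefficient sign is the tie-breaker.


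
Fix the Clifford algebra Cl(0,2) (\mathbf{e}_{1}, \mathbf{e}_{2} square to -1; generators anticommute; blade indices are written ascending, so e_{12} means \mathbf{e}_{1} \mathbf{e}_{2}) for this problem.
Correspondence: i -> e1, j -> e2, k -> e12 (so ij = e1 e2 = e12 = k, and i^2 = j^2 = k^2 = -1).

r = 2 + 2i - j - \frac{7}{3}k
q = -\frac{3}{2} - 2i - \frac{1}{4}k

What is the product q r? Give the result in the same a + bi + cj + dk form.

In blades: q = -\frac{3}{2} - 2 e_{1} - \frac{1}{4} e_{12}, r = 2 + 2 e_{1} - e_{2} - \frac{7}{3} e_{12}.
Distribute q over r term by term (generator squares from the signature, products reordered to ascending indices): (-\frac{3}{2})*r = -3 - 3 e_{1} + \frac{3}{2} e_{2} + \frac{7}{2} e_{12}; (-2 e_{1})*r = 4 - 4 e_{1} - \frac{14}{3} e_{2} + 2 e_{12}; (-\frac{1}{4} e_{12})*r = -\frac{7}{12} - \frac{1}{4} e_{1} - \frac{1}{2} e_{2} - \frac{1}{2} e_{12}.
Sum: \frac{5}{12} - \frac{29}{4} e_{1} - \frac{11}{3} e_{2} + 5 e_{12}; translating back through the correspondence:
Answer: \frac{5}{12} - \frac{29}{4}i - \frac{11}{3}j + 5k


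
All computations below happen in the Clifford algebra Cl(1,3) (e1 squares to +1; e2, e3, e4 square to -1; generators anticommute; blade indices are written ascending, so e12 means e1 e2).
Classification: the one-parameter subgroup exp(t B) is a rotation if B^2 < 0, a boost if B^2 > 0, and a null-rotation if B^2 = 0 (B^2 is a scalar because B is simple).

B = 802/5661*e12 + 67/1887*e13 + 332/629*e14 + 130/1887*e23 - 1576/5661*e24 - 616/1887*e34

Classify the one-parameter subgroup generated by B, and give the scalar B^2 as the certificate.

B^2 term by term: the squares give (802/5661)^2*(e12)^2 + (67/1887)^2*(e13)^2 + (332/629)^2*(e14)^2 + (130/1887)^2*(e23)^2 + (-1576/5661)^2*(e24)^2 + (-616/1887)^2*(e34)^2 = 643204/32046921*(+1) + 4489/3560769*(+1) + 110224/395641*(+1) + 16900/3560769*(-1) + 2483776/32046921*(-1) + 379456/3560769*(-1) = 1/9 (each basis 2-blade squares to minus the product of its generators' squares); cross terms between blades sharing an index anticommute and cancel; the commuting (index-disjoint) pairs give grade-4 terms 2*c*c'*(blade product), which cancel blade by blade — e1234: -988064/10682307 + 211184/10682307 + 86320/1186923 = 0 — confirming B is simple. So B^2 = 1/9.
Answer: boost, certificate B^2 = 1/9. Note: conjugating B changes its blade decomposition but never the scalar B^2 = 1/9, whose sign settles the classification.


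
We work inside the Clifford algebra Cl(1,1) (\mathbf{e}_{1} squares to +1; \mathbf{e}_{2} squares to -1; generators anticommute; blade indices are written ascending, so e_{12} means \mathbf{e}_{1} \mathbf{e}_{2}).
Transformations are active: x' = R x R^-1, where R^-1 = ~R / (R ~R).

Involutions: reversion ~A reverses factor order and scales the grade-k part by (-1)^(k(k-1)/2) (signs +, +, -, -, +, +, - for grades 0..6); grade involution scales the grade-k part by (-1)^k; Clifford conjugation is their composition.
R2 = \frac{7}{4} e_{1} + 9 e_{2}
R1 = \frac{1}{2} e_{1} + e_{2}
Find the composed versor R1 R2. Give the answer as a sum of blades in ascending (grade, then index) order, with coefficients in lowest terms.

Distribute over the terms of R1 (each basis-blade product reordered to ascending indices, repeated generators contracted through their squares):
(\frac{1}{2} e_{1}) R2 = \frac{7}{8} + \frac{9}{2} e_{12}
(e_{2}) R2 = -9 - \frac{7}{4} e_{12}
Summing the partial products and collecting blades:
Answer: -\frac{65}{8} + \frac{11}{4} e_{12}


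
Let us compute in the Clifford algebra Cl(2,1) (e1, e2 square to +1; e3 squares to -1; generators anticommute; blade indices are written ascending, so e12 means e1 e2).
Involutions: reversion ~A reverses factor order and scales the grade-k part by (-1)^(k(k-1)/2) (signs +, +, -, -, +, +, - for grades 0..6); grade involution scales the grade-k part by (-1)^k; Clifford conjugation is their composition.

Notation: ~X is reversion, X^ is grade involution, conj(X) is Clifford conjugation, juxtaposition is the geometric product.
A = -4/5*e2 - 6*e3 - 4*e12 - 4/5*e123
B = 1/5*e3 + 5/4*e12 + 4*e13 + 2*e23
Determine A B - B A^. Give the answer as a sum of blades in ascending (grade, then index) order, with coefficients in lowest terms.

first term: 31/5 - 123/5*e1 - 44/5*e2 - 3/5*e3 + 4/25*e12 - 8*e13 + 396/25*e23 - 51/10*e123
second term: 19/5 - 107/5*e1 - 76/5*e2 - 13/5*e3 - 4/25*e12 + 8*e13 - 404/25*e23 + 7/2*e123
Answer: 12/5 - 16/5*e1 + 32/5*e2 + 2*e3 + 8/25*e12 - 16*e13 + 32*e23 - 43/5*e123


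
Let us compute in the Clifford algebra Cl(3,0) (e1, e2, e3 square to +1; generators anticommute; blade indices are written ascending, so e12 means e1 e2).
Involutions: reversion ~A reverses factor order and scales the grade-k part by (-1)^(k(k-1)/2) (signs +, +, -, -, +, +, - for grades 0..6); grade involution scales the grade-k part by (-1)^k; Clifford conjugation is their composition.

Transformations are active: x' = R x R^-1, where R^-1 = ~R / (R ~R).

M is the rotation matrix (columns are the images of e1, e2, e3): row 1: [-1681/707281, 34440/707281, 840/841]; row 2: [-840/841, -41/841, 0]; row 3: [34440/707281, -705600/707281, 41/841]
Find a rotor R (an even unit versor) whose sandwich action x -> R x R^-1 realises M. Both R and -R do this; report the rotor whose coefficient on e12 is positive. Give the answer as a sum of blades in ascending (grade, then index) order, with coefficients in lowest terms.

Method: write R = a + b12*e12 + b13*e13 + b23*e23 with a^2 + b12^2 + b13^2 + b23^2 = 1 (so R^-1 = ~R). Expanding the columns R e_j ~R gives tr M = 4a^2 - 1 and, from the antisymmetric part, M21 - M12 = -4a*b12, M13 - M31 = 4a*b13, M32 - M23 = -4a*b23.
Here tr M = -1681/707281, so a^2 = (1 + tr M)/4 = 176400/707281 and a = ±420/841. Taking a = 420/841: M21 - M12 = -740880/707281, M13 - M31 = 672000/707281, M32 - M23 = -705600/707281, giving b12 = 441/841, b13 = 400/841, b23 = 420/841, i.e. R = 420/841 + 441/841*e12 + 400/841*e13 + 420/841*e23.
Its e12 coefficient is already positive.
Answer: 420/841 + 441/841*e12 + 400/841*e13 + 420/841*e23. Sheet selection: the two-to-one cover makes ±R indistinguishable at the matrix level (trace -1681/707281), so uniqueness comes from the required sign on e12.


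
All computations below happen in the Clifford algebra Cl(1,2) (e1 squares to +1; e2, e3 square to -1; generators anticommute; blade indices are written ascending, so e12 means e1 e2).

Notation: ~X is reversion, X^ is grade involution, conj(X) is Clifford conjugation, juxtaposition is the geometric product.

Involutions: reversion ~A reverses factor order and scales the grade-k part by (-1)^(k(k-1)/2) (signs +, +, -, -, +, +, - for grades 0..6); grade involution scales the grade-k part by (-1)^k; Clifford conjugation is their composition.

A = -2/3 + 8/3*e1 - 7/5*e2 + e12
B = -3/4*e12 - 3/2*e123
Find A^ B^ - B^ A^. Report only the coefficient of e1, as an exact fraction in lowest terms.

first term: -3/4 - 21/20*e1 + 2*e2 + 3/2*e3 + 1/2*e12 + 21/10*e13 - 4*e23 - e123
second term: -3/4 + 21/20*e1 - 2*e2 + 3/2*e3 + 1/2*e12 + 21/10*e13 - 4*e23 - e123
Answer: -21/10


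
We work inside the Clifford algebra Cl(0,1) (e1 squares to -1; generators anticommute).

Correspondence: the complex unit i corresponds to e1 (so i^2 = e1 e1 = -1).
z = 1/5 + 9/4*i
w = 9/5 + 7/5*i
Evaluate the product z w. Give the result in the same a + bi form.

In blades: z = 1/5 + 9/4*e1, w = 9/5 + 7/5*e1.
Distribute z over w term by term (generator squares from the signature, products reordered to ascending indices): (1/5)*w = 9/25 + 7/25*e1; (9/4*e1)*w = -63/20 + 81/20*e1.
Sum: -279/100 + 433/100*e1; translating back through the correspondence:
Answer: -279/100 + 433/100*i


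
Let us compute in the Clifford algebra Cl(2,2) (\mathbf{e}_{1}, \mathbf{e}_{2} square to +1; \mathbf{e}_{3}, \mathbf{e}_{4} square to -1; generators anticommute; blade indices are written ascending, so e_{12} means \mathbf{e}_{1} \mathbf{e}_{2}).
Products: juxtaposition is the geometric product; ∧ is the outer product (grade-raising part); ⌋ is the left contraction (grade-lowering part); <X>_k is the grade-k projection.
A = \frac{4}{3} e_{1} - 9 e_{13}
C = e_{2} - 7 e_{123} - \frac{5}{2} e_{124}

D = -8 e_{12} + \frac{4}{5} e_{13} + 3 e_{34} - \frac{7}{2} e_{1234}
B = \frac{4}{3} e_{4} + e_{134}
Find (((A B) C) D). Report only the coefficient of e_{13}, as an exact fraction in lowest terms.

step 1: -9 e_{4} + \frac{16}{9} e_{14} + \frac{4}{3} e_{34} - 12 e_{134}
step 2: \frac{40}{9} e_{2} - \frac{45}{2} e_{12} - 30 e_{23} + 93 e_{24} + \frac{10}{3} e_{123} - \frac{100}{9} e_{124} + \frac{124}{9} e_{234} - 75 e_{1234}
step 3: \frac{165}{2} - \frac{38}{3} e_{1} - 44 e_{2} - \frac{110}{9} e_{3} - \frac{905}{9} e_{4} + 249 e_{12} + \frac{171}{2} e_{13} + 849 e_{14} + 297 e_{23} + 150 e_{24} - \frac{2715}{4} e_{34} - \frac{332}{9} e_{123} - \frac{946}{45} e_{124} + \frac{1132}{9} e_{134} + \frac{200}{9} e_{234} - \frac{1419}{10} e_{1234}
Answer: \frac{171}{2}


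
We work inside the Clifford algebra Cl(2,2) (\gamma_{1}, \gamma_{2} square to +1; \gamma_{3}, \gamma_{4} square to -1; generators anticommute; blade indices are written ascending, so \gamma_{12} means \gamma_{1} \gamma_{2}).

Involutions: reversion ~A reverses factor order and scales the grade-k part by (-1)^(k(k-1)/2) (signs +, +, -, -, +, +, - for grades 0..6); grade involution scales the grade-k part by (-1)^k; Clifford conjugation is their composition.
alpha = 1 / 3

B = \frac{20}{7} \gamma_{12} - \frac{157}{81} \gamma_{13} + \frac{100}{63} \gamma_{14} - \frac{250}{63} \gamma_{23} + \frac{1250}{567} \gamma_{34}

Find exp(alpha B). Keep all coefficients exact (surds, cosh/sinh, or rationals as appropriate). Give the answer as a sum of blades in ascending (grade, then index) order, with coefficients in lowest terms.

B^2 term by term: the squares give (\frac{20}{7})^2*(\gamma_{12})^2 + (-\frac{157}{81})^2*(\gamma_{13})^2 + (\frac{100}{63})^2*(\gamma_{14})^2 + (-\frac{250}{63})^2*(\gamma_{23})^2 + (\frac{1250}{567})^2*(\gamma_{34})^2 = \frac{400}{49}*(-1) + \frac{24649}{6561}*(+1) + \frac{10000}{3969}*(+1) + \frac{62500}{3969}*(+1) + \frac{1562500}{321489}*(-1) = 9 (each basis 2-blade squares to minus the product of its generators' squares); cross terms between blades sharing an index anticommute and cancel; the commuting (index-disjoint) pairs give grade-4 terms 2*c*c'*(blade product), which cancel blade by blade — \gamma_{1234}: \frac{50000}{3969} - \frac{50000}{3969} = 0 — confirming B is simple. So B^2 = 9.
B^2 = 9 — B^2 > 0, so the exponential closes hyperbolically: l = 3, alpha*l = 1, so exp(alpha B) = cosh(1) + (sinh(1)/3)*B = \cosh{\left(1 \right)} + (\frac{\sinh{\left(1 \right)}}{3})*B.
Answer: \cosh{\left(1 \right)} + \frac{20 \sinh{\left(1 \right)}}{21} \gamma_{12} - \frac{157 \sinh{\left(1 \right)}}{243} \gamma_{13} + \frac{100 \sinh{\left(1 \right)}}{189} \gamma_{14} - \frac{250 \sinh{\left(1 \right)}}{189} \gamma_{23} + \frac{1250 \sinh{\left(1 \right)}}{1701} \gamma_{34}
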